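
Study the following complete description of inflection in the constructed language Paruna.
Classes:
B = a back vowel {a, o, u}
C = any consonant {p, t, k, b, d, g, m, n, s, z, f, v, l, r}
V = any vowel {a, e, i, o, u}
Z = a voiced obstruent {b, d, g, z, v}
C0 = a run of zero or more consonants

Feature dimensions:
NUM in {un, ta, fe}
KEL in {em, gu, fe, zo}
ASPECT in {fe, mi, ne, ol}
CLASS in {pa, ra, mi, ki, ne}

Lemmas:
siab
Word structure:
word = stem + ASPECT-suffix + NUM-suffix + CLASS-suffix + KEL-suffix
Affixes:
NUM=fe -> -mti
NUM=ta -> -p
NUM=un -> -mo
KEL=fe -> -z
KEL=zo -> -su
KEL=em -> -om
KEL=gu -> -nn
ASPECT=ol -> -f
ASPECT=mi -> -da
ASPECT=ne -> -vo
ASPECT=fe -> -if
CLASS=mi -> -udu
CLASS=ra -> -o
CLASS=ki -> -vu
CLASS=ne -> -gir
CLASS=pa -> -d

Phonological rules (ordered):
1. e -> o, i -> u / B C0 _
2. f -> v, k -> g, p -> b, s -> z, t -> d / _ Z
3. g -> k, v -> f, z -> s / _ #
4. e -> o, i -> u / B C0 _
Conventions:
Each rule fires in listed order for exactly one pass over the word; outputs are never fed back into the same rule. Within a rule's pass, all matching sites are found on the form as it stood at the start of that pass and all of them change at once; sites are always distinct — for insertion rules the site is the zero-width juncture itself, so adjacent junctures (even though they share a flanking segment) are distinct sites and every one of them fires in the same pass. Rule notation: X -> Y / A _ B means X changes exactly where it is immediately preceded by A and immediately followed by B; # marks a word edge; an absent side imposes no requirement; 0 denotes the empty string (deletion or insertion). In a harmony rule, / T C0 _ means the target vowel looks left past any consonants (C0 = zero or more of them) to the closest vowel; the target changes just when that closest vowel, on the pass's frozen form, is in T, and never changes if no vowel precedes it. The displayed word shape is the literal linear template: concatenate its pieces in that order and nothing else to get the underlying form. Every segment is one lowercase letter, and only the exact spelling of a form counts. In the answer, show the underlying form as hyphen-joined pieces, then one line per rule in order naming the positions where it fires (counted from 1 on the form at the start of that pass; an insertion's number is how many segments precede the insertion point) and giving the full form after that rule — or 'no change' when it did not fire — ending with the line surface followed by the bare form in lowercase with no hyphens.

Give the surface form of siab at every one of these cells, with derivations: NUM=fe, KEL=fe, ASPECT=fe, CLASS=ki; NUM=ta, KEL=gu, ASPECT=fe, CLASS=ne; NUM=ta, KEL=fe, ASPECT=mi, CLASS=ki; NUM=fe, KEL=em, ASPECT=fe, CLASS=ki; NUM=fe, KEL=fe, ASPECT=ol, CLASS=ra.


cell NUM=fe, KEL=fe, ASPECT=fe, CLASS=ki:
underlying: siab-if-mti-vu-z
1. e -> o, i -> u / B C0 _: fires at position(s) 5: siabufmtivuz
2. f -> v, k -> g, p -> b, s -> z, t -> d / _ Z: no change
3. g -> k, v -> f, z -> s / _ #: fires at position(s) 12: siabufmtivus
4. e -> o, i -> u / B C0 _: fires at position(s) 9: siabufmtuvus
surface: siabufmtuvus

cell NUM=ta, KEL=gu, ASPECT=fe, CLASS=ne:
underlying: siab-if-p-gir-nn
1. e -> o, i -> u / B C0 _: fires at position(s) 5: siabufpgirnn
2. f -> v, k -> g, p -> b, s -> z, t -> d / _ Z: fires at position(s) 7: siabufbgirnn
3. g -> k, v -> f, z -> s / _ #: no change
4. e -> o, i -> u / B C0 _: fires at position(s) 9: siabufbgurnn
surface: siabufbgurnn

cell NUM=ta, KEL=fe, ASPECT=mi, CLASS=ki:
underlying: siab-da-p-vu-z
1. e -> o, i -> u / B C0 _: no change
2. f -> v, k -> g, p -> b, s -> z, t -> d / _ Z: fires at position(s) 7: siabdabvuz
3. g -> k, v -> f, z -> s / _ #: fires at position(s) 10: siabdabvus
4. e -> o, i -> u / B C0 _: no change
surface: siabdabvus

cell NUM=fe, KEL=em, ASPECT=fe, CLASS=ki:
underlying: siab-if-mti-vu-om
1. e -> o, i -> u / B C0 _: fires at position(s) 5: siabufmtivuom
2. f -> v, k -> g, p -> b, s -> z, t -> d / _ Z: no change
3. g -> k, v -> f, z -> s / _ #: no change
4. e -> o, i -> u / B C0 _: fires at position(s) 9: siabufmtuvuom
surface: siabufmtuvuom

cell NUM=fe, KEL=fe, ASPECT=ol, CLASS=ra:
underlying: siab-f-mti-o-z
1. e -> o, i -> u / B C0 _: fires at position(s) 8: siabfmtuoz
2. f -> v, k -> g, p -> b, s -> z, t -> d / _ Z: no change
3. g -> k, v -> f, z -> s / _ #: fires at position(s) 10: siabfmtuos
4. e -> o, i -> u / B C0 _: no change
surface: siabfmtuos


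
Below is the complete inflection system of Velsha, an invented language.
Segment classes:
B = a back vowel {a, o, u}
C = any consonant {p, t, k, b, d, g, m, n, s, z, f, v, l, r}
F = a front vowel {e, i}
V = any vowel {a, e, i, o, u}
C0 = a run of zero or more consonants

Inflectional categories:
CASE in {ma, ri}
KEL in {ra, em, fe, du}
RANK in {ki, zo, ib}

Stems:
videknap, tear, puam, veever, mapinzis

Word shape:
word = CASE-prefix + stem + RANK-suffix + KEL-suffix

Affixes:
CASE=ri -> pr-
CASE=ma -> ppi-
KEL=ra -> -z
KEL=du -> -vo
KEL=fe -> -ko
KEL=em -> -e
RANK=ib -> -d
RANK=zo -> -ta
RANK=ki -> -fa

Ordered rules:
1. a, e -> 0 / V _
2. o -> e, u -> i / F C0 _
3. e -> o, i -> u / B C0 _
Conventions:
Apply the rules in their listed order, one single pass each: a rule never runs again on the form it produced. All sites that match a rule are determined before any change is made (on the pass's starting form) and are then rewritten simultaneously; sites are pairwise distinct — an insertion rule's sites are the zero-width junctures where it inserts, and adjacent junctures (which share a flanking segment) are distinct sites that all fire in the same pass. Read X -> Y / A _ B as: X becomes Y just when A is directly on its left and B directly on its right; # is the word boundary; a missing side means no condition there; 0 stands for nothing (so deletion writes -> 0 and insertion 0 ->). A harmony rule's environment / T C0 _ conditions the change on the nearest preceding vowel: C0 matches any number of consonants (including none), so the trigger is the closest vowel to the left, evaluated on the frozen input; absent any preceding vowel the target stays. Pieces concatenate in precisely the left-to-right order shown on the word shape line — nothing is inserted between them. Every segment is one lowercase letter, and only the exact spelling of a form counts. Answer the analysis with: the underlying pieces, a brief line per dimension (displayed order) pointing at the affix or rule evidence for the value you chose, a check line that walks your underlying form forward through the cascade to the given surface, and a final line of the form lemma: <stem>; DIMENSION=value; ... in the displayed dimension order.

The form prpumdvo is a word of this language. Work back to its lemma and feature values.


underlying: pr-puam-d-vo
CASE=ri - signalled by the affix pr-
KEL=du - signalled by the affix -vo
RANK=ib - signalled by the affix -d
check: prpuamdvo -> prpumdvo -> prpumdvo -> prpumdvo
lemma: puam; CASE=ri; KEL=du; RANK=ib


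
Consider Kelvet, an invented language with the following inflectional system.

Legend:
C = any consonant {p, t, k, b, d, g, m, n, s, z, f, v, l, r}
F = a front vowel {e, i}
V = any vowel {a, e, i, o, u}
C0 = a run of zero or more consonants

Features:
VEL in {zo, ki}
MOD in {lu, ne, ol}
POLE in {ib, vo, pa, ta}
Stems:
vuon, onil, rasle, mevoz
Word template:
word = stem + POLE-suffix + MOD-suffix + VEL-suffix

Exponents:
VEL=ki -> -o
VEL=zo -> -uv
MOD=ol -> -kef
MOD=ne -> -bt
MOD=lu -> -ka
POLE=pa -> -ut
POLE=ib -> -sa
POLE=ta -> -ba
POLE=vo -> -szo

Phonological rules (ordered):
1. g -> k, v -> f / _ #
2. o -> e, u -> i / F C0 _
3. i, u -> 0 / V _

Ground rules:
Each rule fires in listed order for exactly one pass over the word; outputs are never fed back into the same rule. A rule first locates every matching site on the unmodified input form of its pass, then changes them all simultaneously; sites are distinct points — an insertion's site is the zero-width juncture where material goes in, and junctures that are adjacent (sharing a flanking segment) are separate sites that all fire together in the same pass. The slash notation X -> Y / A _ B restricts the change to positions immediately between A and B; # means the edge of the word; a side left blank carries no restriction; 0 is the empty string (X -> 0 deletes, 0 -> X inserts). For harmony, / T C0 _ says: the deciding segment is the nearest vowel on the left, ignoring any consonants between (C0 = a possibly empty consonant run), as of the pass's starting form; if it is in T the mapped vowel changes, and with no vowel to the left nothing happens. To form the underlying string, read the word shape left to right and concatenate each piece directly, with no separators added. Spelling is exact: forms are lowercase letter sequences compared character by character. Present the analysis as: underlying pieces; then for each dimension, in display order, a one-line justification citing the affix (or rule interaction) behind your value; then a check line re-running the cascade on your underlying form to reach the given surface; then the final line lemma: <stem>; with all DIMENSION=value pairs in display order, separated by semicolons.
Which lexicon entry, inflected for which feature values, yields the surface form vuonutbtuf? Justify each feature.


underlying: vuon-ut-bt-uv
VEL=zo - signalled by the affix -uv
MOD=ne - signalled by the affix -bt
POLE=pa - signalled by the affix -ut
check: vuonutbtuv -> vuonutbtuf -> vuonutbtuf -> vuonutbtuf
lemma: vuon; VEL=zo; MOD=ne; POLE=pa


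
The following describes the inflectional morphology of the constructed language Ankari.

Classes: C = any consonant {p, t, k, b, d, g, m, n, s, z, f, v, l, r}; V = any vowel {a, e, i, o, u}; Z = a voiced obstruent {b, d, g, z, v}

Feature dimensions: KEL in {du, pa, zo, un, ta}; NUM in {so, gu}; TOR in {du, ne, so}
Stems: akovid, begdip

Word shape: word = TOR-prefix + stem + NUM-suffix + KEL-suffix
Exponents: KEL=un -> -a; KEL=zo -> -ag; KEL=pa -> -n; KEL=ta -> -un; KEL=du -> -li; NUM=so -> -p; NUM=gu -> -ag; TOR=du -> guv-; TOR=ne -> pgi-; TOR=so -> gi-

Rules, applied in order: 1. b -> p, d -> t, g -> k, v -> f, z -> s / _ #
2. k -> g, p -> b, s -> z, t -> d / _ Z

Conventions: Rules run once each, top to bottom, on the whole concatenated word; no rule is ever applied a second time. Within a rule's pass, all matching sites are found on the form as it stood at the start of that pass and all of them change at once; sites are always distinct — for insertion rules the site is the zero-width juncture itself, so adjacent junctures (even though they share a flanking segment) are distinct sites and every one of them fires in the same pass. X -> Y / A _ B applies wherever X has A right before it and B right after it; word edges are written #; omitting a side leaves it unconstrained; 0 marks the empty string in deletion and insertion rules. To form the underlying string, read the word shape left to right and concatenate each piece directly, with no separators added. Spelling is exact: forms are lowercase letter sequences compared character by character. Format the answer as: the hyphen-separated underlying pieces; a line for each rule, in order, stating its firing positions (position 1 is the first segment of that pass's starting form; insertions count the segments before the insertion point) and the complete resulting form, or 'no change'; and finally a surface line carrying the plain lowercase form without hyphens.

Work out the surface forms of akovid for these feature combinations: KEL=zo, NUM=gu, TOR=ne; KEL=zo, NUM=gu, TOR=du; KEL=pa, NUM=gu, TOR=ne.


cell KEL=zo, NUM=gu, TOR=ne:
underlying: pgi-akovid-ag-ag
1. b -> p, d -> t, g -> k, v -> f, z -> s / _ #: fires at position(s) 13: pgiakovidagak
2. k -> g, p -> b, s -> z, t -> d / _ Z: fires at position(s) 1: bgiakovidagak
surface: bgiakovidagak

cell KEL=zo, NUM=gu, TOR=du:
underlying: guv-akovid-ag-ag
1. b -> p, d -> t, g -> k, v -> f, z -> s / _ #: fires at position(s) 13: guvakovidagak
2. k -> g, p -> b, s -> z, t -> d / _ Z: no change
surface: guvakovidagak

cell KEL=pa, NUM=gu, TOR=ne:
underlying: pgi-akovid-ag-n
1. b -> p, d -> t, g -> k, v -> f, z -> s / _ #: no change
2. k -> g, p -> b, s -> z, t -> d / _ Z: fires at position(s) 1: bgiakovidagn
surface: bgiakovidagn


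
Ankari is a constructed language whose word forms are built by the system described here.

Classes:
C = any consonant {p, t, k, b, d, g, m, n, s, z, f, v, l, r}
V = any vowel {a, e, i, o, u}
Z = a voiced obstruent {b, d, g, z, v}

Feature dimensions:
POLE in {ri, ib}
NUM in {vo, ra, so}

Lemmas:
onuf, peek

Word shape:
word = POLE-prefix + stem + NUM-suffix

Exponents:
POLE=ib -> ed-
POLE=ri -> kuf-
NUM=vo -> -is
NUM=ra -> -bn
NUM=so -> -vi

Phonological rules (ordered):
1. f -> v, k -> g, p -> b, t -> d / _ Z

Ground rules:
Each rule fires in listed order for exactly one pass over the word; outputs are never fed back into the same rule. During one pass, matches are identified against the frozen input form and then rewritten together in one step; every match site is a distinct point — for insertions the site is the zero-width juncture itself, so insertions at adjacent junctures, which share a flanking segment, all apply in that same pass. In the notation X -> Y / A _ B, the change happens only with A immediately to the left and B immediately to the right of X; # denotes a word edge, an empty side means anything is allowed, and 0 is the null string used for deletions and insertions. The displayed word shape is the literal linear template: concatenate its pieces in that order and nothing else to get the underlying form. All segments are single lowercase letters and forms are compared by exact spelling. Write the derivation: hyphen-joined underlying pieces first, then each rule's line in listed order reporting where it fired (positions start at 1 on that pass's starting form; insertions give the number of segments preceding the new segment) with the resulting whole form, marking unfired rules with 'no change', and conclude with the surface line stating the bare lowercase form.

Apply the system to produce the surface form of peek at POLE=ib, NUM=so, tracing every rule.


underlying: ed-peek-vi
1. f -> v, k -> g, p -> b, t -> d / _ Z: fires at position(s) 6: edpeegvi
surface: edpeegvi


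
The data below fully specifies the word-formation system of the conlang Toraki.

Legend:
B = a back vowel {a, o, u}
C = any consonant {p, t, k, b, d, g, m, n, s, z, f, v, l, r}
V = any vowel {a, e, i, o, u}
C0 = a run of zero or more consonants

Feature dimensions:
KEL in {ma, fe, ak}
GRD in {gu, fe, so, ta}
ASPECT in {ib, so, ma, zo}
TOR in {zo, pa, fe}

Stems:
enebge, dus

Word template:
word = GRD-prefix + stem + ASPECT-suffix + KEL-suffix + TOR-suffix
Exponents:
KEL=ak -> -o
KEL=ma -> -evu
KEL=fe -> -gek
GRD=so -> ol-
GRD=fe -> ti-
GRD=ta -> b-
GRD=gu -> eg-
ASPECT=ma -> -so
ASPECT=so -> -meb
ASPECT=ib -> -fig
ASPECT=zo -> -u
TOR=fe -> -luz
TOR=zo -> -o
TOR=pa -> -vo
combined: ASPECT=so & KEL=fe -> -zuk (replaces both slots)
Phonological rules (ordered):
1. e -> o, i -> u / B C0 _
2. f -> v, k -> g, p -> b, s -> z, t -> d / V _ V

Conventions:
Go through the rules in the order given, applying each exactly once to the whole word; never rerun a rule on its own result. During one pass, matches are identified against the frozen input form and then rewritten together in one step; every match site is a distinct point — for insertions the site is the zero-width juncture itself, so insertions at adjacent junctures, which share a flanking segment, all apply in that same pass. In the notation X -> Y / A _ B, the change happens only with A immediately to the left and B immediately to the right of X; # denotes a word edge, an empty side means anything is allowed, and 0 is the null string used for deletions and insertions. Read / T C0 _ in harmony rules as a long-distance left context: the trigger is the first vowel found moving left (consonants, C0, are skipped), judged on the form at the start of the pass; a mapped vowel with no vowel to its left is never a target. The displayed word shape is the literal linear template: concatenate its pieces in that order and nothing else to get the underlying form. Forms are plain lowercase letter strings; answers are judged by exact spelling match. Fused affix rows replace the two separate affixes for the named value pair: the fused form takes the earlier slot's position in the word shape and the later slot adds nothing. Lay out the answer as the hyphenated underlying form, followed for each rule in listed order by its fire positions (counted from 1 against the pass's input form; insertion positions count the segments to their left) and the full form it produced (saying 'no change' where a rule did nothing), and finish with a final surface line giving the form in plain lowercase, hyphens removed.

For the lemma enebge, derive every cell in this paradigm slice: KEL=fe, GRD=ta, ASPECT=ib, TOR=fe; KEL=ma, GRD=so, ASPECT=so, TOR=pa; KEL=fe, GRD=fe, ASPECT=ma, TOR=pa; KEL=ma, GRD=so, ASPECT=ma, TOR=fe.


cell KEL=fe, GRD=ta, ASPECT=ib, TOR=fe:
underlying: b-enebge-fig-gek-luz
1. e -> o, i -> u / B C0 _: no change
2. f -> v, k -> g, p -> b, s -> z, t -> d / V _ V: fires at position(s) 8: benebgeviggekluz
surface: benebgeviggekluz

cell KEL=ma, GRD=so, ASPECT=so, TOR=pa:
underlying: ol-enebge-meb-evu-vo
1. e -> o, i -> u / B C0 _: fires at position(s) 3: olonebgemebevuvo
2. f -> v, k -> g, p -> b, s -> z, t -> d / V _ V: no change
surface: olonebgemebevuvo

cell KEL=fe, GRD=fe, ASPECT=ma, TOR=pa:
underlying: ti-enebge-so-gek-vo
1. e -> o, i -> u / B C0 _: fires at position(s) 12: tienebgesogokvo
2. f -> v, k -> g, p -> b, s -> z, t -> d / V _ V: fires at position(s) 9: tienebgezogokvo
surface: tienebgezogokvo

cell KEL=ma, GRD=so, ASPECT=ma, TOR=fe:
underlying: ol-enebge-so-evu-luz
1. e -> o, i -> u / B C0 _: fires at position(s) 3, 11: olonebgesoovuluz
2. f -> v, k -> g, p -> b, s -> z, t -> d / V _ V: fires at position(s) 9: olonebgezoovuluz
surface: olonebgezoovuluz


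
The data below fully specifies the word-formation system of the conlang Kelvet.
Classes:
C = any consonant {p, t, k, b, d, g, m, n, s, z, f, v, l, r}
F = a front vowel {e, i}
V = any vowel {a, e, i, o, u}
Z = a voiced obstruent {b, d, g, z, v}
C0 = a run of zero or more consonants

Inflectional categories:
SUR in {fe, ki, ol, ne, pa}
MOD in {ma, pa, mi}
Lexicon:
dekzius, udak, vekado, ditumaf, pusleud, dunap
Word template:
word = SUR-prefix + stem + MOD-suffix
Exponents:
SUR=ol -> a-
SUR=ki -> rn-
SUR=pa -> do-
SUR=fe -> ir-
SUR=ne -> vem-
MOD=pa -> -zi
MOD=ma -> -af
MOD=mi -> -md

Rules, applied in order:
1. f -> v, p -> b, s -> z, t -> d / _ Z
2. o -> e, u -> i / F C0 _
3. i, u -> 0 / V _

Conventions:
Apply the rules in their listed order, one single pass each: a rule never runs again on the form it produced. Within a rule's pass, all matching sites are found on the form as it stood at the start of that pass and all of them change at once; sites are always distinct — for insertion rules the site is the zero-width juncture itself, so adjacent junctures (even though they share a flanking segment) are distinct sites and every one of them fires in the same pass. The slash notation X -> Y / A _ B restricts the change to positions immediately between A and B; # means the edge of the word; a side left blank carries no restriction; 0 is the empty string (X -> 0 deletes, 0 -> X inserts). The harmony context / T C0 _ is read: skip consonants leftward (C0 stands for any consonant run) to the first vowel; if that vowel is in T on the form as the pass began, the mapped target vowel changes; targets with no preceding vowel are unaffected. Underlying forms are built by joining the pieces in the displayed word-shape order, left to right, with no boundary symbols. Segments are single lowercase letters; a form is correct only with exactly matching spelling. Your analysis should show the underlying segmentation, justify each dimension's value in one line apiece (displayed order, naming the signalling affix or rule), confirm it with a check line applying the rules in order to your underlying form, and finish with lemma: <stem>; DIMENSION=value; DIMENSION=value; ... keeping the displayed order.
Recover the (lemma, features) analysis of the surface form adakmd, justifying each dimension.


underlying: a-udak-md
SUR=ol - signalled by the affix a-
MOD=mi - signalled by the affix -md
check: audakmd -> audakmd -> audakmd -> adakmd
lemma: udak; SUR=ol; MOD=mi


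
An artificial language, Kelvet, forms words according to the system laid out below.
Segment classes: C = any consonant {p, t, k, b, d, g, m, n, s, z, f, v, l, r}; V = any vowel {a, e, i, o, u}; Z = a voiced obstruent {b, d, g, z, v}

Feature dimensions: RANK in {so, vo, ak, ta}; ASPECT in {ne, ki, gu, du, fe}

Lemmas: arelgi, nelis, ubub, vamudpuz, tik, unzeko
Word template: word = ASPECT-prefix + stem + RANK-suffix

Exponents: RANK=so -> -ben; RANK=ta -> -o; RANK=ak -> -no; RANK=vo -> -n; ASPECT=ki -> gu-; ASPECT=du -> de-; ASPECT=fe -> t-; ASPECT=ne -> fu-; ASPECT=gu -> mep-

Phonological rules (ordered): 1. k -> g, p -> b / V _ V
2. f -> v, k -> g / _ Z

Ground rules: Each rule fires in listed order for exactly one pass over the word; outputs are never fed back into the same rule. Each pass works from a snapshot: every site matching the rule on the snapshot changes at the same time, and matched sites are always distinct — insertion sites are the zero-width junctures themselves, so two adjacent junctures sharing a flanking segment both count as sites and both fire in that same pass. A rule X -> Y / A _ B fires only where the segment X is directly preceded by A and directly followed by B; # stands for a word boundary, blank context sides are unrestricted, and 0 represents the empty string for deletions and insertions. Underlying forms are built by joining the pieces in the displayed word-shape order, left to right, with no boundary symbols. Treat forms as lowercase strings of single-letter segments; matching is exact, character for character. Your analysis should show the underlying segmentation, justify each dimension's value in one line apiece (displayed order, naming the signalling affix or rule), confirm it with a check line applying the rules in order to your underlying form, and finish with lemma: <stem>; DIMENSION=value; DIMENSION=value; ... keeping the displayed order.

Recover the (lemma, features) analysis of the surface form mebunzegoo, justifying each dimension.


underlying: mep-unzeko-o
RANK=ta - signalled by the affix -o
ASPECT=gu - signalled by the affix mep-
check: mepunzekoo -> mebunzegoo -> mebunzegoo
lemma: unzeko; RANK=ta; ASPECT=gu


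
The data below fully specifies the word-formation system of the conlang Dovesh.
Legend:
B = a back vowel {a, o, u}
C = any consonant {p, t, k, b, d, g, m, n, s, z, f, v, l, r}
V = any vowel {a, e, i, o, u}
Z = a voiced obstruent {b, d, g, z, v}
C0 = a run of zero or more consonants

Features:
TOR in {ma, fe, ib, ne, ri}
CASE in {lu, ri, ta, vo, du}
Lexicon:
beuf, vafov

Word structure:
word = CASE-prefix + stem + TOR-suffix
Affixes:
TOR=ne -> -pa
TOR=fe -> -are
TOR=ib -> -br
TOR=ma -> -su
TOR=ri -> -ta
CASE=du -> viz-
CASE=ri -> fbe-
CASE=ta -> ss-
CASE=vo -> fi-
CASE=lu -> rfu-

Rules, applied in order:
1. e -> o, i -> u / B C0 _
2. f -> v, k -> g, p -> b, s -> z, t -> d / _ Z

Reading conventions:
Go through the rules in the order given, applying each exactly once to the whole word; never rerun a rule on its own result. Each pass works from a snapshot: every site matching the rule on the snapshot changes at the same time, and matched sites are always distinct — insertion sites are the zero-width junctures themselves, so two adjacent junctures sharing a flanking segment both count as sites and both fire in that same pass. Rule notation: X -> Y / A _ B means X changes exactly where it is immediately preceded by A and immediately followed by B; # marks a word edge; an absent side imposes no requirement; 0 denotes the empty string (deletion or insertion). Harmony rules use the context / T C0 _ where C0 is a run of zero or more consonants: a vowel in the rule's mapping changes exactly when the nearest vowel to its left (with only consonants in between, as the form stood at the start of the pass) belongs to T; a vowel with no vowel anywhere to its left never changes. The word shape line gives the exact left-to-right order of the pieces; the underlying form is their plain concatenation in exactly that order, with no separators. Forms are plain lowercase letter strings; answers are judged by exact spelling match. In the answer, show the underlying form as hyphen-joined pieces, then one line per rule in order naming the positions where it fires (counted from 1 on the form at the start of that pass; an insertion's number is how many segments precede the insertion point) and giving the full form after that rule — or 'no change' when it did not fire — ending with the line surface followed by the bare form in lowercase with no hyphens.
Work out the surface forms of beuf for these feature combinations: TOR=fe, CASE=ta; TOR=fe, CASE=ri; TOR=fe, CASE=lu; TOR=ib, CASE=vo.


cell TOR=fe, CASE=ta:
underlying: ss-beuf-are
1. e -> o, i -> u / B C0 _: fires at position(s) 9: ssbeufaro
2. f -> v, k -> g, p -> b, s -> z, t -> d / _ Z: fires at position(s) 2: szbeufaro
surface: szbeufaro

cell TOR=fe, CASE=ri:
underlying: fbe-beuf-are
1. e -> o, i -> u / B C0 _: fires at position(s) 10: fbebeufaro
2. f -> v, k -> g, p -> b, s -> z, t -> d / _ Z: fires at position(s) 1: vbebeufaro
surface: vbebeufaro

cell TOR=fe, CASE=lu:
underlying: rfu-beuf-are
1. e -> o, i -> u / B C0 _: fires at position(s) 5, 10: rfuboufaro
2. f -> v, k -> g, p -> b, s -> z, t -> d / _ Z: no change
surface: rfuboufaro

cell TOR=ib, CASE=vo:
underlying: fi-beuf-br
1. e -> o, i -> u / B C0 _: no change
2. f -> v, k -> g, p -> b, s -> z, t -> d / _ Z: fires at position(s) 6: fibeuvbr
surface: fibeuvbr


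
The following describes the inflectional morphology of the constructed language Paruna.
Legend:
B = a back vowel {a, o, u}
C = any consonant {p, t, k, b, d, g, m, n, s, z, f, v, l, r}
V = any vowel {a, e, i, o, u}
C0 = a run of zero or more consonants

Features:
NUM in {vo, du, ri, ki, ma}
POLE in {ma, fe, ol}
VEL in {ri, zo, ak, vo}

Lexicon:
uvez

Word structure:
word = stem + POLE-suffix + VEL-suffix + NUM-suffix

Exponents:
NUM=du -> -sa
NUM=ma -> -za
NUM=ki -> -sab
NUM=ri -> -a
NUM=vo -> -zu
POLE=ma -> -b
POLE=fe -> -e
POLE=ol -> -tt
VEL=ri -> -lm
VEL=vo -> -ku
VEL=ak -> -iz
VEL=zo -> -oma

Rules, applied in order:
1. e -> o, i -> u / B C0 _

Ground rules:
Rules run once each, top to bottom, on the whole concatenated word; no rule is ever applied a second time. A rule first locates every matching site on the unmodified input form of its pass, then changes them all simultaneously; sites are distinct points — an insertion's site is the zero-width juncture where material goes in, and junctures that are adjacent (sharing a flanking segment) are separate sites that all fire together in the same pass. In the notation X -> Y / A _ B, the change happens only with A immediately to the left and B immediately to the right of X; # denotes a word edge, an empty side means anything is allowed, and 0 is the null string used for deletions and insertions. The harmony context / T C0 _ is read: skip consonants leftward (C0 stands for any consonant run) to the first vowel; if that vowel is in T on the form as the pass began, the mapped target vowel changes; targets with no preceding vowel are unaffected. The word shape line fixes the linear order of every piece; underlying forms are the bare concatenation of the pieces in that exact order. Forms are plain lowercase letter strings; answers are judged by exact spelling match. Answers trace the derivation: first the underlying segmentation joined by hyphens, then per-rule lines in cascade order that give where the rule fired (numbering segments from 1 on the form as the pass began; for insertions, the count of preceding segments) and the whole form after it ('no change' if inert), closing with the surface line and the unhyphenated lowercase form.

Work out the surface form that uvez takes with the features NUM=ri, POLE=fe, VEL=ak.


underlying: uvez-e-iz-a
1. e -> o, i -> u / B C0 _: fires at position(s) 3: uvozeiza
surface: uvozeiza


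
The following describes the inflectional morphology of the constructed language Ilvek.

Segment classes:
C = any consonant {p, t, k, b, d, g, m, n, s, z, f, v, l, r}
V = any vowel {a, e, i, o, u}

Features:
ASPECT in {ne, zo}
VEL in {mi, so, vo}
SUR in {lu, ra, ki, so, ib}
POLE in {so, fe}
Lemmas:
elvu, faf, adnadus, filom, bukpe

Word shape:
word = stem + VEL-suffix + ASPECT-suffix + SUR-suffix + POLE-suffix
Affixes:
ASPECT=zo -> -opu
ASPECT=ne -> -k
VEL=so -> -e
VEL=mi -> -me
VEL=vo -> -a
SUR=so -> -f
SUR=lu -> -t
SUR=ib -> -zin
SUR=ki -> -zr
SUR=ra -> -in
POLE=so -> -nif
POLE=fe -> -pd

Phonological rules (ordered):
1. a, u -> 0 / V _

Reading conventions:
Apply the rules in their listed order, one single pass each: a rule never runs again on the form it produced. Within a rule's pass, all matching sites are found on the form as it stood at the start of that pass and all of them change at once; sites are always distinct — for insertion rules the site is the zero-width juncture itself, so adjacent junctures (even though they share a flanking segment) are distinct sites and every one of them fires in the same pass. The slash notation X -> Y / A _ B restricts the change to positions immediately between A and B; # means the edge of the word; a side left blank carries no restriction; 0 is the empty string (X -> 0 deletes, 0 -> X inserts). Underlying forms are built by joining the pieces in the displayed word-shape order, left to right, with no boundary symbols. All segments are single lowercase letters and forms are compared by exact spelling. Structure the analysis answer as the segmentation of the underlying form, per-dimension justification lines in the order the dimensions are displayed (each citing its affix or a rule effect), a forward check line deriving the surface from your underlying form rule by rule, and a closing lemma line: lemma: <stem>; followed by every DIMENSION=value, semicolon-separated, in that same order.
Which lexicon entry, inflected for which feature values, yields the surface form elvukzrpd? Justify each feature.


underlying: elvu-a-k-zr-pd
ASPECT=ne - signalled by the affix -k
VEL=vo - signalled by the affix -a
SUR=ki - signalled by the affix -zr
POLE=fe - signalled by the affix -pd
check: elvuakzrpd -> elvukzrpd
lemma: elvu; ASPECT=ne; VEL=vo; SUR=ki; POLE=fe


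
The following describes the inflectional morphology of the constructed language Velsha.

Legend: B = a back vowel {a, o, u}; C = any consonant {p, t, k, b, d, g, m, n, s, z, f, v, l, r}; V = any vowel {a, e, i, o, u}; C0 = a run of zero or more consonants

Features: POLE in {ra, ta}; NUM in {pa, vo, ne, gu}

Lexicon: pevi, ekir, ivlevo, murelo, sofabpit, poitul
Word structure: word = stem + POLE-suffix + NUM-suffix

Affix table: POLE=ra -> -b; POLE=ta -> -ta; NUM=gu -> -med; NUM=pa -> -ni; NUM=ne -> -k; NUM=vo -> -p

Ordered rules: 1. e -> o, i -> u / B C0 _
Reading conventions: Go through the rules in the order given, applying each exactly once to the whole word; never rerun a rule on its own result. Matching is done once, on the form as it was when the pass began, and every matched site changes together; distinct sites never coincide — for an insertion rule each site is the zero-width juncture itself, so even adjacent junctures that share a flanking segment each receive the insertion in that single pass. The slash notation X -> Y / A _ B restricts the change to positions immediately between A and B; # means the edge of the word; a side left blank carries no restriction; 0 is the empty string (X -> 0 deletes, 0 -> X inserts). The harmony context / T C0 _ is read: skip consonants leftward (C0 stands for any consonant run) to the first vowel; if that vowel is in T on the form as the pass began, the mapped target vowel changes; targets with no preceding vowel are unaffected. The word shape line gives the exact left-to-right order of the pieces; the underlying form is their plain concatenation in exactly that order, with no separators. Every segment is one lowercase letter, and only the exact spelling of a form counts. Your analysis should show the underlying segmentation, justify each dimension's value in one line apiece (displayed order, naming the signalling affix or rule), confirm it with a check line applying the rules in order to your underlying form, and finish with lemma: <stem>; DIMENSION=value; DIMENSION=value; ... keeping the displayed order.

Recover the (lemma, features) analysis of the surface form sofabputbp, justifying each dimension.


underlying: sofabpit-b-p
POLE=ra - signalled by the affix -b
NUM=vo - signalled by the affix -p
check: sofabpitbp -> sofabputbp
lemma: sofabpit; POLE=ra; NUM=vo


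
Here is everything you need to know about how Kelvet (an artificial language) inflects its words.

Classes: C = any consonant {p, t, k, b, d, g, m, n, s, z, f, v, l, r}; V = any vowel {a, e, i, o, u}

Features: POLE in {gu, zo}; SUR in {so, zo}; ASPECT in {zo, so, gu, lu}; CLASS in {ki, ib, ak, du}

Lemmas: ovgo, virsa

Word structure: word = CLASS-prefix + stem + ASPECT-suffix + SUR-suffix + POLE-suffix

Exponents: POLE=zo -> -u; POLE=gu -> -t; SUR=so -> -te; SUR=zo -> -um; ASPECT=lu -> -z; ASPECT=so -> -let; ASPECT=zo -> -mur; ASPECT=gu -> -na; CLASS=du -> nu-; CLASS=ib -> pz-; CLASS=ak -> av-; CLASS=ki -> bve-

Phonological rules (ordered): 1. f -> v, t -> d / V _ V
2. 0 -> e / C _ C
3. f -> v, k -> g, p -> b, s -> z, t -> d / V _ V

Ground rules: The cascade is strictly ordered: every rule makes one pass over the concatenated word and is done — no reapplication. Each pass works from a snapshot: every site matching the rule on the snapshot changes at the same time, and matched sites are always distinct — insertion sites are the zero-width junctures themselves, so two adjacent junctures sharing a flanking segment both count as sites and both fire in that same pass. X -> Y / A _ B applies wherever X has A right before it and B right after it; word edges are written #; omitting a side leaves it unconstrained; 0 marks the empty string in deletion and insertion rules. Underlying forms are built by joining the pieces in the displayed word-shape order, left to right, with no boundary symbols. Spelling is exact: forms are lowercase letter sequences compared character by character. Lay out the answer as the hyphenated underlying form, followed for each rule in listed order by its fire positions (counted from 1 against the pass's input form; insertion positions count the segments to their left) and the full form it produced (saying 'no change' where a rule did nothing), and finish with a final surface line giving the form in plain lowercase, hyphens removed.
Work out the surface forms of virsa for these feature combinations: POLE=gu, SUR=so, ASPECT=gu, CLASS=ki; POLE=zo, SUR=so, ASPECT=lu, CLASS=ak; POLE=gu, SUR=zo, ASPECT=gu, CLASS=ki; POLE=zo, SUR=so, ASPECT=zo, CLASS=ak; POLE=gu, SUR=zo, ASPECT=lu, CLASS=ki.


cell POLE=gu, SUR=so, ASPECT=gu, CLASS=ki:
underlying: bve-virsa-na-te-t
1. f -> v, t -> d / V _ V: fires at position(s) 11: bvevirsanadet
2. 0 -> e / C _ C: inserts after position(s) 1, 6: beveviresanadet
3. f -> v, k -> g, p -> b, s -> z, t -> d / V _ V: fires at position(s) 9: bevevirezanadet
surface: bevevirezanadet

cell POLE=zo, SUR=so, ASPECT=lu, CLASS=ak:
underlying: av-virsa-z-te-u
1. f -> v, t -> d / V _ V: no change
2. 0 -> e / C _ C: inserts after position(s) 2, 5, 8: aveviresazeteu
3. f -> v, k -> g, p -> b, s -> z, t -> d / V _ V: fires at position(s) 8, 12: avevirezazedeu
surface: avevirezazedeu

cell POLE=gu, SUR=zo, ASPECT=gu, CLASS=ki:
underlying: bve-virsa-na-um-t
1. f -> v, t -> d / V _ V: no change
2. 0 -> e / C _ C: inserts after position(s) 1, 6, 12: beveviresanaumet
3. f -> v, k -> g, p -> b, s -> z, t -> d / V _ V: fires at position(s) 9: bevevirezanaumet
surface: bevevirezanaumet

cell POLE=zo, SUR=so, ASPECT=zo, CLASS=ak:
underlying: av-virsa-mur-te-u
1. f -> v, t -> d / V _ V: no change
2. 0 -> e / C _ C: inserts after position(s) 2, 5, 10: aveviresamureteu
3. f -> v, k -> g, p -> b, s -> z, t -> d / V _ V: fires at position(s) 8, 14: avevirezamuredeu
surface: avevirezamuredeu

cell POLE=gu, SUR=zo, ASPECT=lu, CLASS=ki:
underlying: bve-virsa-z-um-t
1. f -> v, t -> d / V _ V: no change
2. 0 -> e / C _ C: inserts after position(s) 1, 6, 11: beveviresazumet
3. f -> v, k -> g, p -> b, s -> z, t -> d / V _ V: fires at position(s) 9: bevevirezazumet
surface: bevevirezazumet


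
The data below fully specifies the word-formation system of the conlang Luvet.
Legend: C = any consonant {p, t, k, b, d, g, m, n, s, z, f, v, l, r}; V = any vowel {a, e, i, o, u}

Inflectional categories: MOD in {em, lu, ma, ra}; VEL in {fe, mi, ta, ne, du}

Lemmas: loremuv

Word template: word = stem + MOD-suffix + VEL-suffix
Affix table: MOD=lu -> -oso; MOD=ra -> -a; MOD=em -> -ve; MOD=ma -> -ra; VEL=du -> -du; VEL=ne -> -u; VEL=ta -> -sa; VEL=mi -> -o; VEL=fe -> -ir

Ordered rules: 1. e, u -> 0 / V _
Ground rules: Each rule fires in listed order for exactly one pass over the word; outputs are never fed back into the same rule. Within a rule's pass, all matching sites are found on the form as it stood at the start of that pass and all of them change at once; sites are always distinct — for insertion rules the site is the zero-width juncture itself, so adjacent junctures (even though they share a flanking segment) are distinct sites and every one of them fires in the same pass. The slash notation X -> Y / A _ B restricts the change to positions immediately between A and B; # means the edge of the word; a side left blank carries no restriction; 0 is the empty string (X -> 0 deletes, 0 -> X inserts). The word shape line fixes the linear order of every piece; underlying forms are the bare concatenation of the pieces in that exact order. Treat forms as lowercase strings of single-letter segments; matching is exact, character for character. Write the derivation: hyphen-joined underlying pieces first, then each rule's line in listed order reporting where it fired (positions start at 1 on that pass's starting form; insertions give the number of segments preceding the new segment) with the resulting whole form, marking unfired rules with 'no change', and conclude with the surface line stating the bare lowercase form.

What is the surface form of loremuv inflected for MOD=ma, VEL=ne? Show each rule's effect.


underlying: loremuv-ra-u
1. e, u -> 0 / V _: fires at position(s) 10: loremuvra
surface: loremuvra


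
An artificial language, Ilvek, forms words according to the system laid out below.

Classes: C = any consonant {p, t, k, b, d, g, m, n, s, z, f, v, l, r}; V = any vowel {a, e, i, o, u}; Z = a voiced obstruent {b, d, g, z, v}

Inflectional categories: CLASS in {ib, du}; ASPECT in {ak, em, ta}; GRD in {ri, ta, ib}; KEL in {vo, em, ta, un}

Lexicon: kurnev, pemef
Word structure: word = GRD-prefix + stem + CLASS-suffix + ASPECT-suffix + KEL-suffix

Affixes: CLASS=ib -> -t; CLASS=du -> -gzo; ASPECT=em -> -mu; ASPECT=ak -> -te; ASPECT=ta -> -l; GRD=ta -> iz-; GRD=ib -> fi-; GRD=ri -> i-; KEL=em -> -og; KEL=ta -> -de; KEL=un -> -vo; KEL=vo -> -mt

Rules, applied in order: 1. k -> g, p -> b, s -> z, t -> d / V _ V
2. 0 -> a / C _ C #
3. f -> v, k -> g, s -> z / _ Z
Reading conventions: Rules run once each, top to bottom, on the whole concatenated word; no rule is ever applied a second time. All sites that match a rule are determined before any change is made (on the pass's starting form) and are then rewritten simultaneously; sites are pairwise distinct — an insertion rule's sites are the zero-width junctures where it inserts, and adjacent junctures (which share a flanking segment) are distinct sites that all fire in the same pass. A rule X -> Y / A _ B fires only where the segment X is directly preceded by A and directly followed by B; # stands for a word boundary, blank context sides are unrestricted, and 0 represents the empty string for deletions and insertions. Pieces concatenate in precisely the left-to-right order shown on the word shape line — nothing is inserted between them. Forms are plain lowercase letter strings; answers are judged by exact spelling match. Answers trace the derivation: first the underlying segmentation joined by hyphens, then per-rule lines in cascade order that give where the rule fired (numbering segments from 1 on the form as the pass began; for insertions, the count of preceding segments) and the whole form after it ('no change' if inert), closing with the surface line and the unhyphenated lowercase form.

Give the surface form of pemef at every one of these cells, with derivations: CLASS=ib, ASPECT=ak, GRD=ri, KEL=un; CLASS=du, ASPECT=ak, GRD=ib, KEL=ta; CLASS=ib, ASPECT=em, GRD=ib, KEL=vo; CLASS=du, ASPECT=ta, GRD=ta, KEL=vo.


cell CLASS=ib, ASPECT=ak, GRD=ri, KEL=un:
underlying: i-pemef-t-te-vo
1. k -> g, p -> b, s -> z, t -> d / V _ V: fires at position(s) 2: ibemefttevo
2. 0 -> a / C _ C #: no change
3. f -> v, k -> g, s -> z / _ Z: no change
surface: ibemefttevo

cell CLASS=du, ASPECT=ak, GRD=ib, KEL=ta:
underlying: fi-pemef-gzo-te-de
1. k -> g, p -> b, s -> z, t -> d / V _ V: fires at position(s) 3, 11: fibemefgzodede
2. 0 -> a / C _ C #: no change
3. f -> v, k -> g, s -> z / _ Z: fires at position(s) 7: fibemevgzodede
surface: fibemevgzodede

cell CLASS=ib, ASPECT=em, GRD=ib, KEL=vo:
underlying: fi-pemef-t-mu-mt
1. k -> g, p -> b, s -> z, t -> d / V _ V: fires at position(s) 3: fibemeftmumt
2. 0 -> a / C _ C #: inserts after position(s) 11: fibemeftmumat
3. f -> v, k -> g, s -> z / _ Z: no change
surface: fibemeftmumat

cell CLASS=du, ASPECT=ta, GRD=ta, KEL=vo:
underlying: iz-pemef-gzo-l-mt
1. k -> g, p -> b, s -> z, t -> d / V _ V: no change
2. 0 -> a / C _ C #: inserts after position(s) 12: izpemefgzolmat
3. f -> v, k -> g, s -> z / _ Z: fires at position(s) 7: izpemevgzolmat
surface: izpemevgzolmat
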